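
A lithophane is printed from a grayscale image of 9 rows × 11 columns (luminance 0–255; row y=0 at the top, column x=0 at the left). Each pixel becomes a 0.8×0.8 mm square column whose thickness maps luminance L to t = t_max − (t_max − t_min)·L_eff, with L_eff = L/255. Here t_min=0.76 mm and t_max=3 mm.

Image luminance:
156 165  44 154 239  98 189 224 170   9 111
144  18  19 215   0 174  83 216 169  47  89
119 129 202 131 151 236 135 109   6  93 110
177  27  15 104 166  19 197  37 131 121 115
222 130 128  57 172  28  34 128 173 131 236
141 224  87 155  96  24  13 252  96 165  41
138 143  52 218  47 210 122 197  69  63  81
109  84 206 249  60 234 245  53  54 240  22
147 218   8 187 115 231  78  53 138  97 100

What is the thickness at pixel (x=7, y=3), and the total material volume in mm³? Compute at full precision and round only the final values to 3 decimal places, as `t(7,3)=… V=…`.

t(7,3)=2.675 V=121.132

span = t_max - t_min = 3 - 0.76 = 2.240
L(7,3) = 37, L_eff = 37/255 = 0.145098
t(7,3) = 3 - 2.240·0.145098 = 2.675
Σt over all 9·11 pixels = 402197/2125 ≈ 189.2691765
V = pitch²·Σt = 0.8²·402197/2125 = 121.132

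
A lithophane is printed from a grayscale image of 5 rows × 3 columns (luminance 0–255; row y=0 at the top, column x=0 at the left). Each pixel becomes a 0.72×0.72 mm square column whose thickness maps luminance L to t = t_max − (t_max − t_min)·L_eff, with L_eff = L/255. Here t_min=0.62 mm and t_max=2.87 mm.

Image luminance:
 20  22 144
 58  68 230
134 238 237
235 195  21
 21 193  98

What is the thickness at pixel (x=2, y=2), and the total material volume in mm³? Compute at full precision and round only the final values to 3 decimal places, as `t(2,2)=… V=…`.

span = t_max - t_min = 2.87 - 0.62 = 2.250
L(2,2) = 237, L_eff = 237/255 = 0.929412
t(2,2) = 2.87 - 2.250·0.929412 = 0.779
Σt over all 5·3 pixels = 1779/68 ≈ 26.1617647
V = pitch²·Σt = 0.72²·1779/68 = 13.562

t(2,2)=0.779 V=13.562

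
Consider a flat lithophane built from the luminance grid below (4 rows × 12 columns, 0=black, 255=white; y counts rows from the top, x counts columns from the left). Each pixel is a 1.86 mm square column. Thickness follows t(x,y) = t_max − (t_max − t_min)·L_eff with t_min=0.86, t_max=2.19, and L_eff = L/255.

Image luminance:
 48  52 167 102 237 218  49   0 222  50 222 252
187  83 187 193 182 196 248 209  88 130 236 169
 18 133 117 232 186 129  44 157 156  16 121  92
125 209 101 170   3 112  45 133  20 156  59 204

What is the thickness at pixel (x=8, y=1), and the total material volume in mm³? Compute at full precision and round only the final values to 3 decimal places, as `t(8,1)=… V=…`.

span = t_max - t_min = 2.19 - 0.86 = 1.330
L(8,1) = 88, L_eff = 88/255 = 0.345098
t(8,1) = 2.19 - 1.330·0.345098 = 1.731
Σt over all 4·12 pixels = 121381/1700 ≈ 71.4005882
V = pitch²·Σt = 1.86²·121381/1700 = 247.017

t(8,1)=1.731 V=247.017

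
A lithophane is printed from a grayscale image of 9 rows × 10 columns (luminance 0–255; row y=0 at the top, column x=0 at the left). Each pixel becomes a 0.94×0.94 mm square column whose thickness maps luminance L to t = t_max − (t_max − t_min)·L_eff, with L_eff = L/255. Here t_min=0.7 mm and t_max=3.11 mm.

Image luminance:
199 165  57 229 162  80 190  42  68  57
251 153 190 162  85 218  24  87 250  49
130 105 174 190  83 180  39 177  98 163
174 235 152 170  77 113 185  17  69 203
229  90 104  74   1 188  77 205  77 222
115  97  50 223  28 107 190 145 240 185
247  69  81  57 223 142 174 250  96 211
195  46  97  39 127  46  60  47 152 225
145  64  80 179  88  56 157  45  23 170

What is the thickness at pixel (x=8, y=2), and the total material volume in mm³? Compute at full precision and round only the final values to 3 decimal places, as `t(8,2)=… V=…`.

span = t_max - t_min = 3.11 - 0.7 = 2.410
L(8,2) = 98, L_eff = 98/255 = 0.384314
t(8,2) = 3.11 - 2.410·0.384314 = 2.184
Σt over all 9·10 pixels = 216008/1275 ≈ 169.4180392
V = pitch²·Σt = 0.94²·216008/1275 = 149.698

t(8,2)=2.184 V=149.698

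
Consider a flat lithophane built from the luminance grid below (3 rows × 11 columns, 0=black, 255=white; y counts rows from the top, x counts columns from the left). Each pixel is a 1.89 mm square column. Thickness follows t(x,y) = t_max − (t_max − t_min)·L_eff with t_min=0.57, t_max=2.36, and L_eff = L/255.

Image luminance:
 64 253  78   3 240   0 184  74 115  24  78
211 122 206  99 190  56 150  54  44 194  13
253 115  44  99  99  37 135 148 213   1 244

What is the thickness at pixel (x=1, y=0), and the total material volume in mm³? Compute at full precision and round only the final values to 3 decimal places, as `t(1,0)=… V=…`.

span = t_max - t_min = 2.36 - 0.57 = 1.790
L(1,0) = 253, L_eff = 253/255 = 0.992157
t(1,0) = 2.36 - 1.790·0.992157 = 0.584
Σt over all 3·11 pixels = 21643/425 ≈ 50.9247059
V = pitch²·Σt = 1.89²·21643/425 = 181.908

t(1,0)=0.584 V=181.908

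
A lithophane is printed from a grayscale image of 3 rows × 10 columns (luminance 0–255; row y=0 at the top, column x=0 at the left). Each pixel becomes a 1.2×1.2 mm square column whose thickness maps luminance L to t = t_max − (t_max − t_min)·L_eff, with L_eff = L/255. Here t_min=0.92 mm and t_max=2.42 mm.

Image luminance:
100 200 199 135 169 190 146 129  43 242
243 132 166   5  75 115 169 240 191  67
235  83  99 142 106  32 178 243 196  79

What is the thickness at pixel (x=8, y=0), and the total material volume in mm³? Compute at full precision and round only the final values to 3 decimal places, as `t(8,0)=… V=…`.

span = t_max - t_min = 2.42 - 0.92 = 1.500
L(8,0) = 43, L_eff = 43/255 = 0.168627
t(8,0) = 2.42 - 1.500·0.168627 = 2.167
Σt over all 3·10 pixels = 7993/170 ≈ 47.0176471
V = pitch²·Σt = 1.2²·7993/170 = 67.705

t(8,0)=2.167 V=67.705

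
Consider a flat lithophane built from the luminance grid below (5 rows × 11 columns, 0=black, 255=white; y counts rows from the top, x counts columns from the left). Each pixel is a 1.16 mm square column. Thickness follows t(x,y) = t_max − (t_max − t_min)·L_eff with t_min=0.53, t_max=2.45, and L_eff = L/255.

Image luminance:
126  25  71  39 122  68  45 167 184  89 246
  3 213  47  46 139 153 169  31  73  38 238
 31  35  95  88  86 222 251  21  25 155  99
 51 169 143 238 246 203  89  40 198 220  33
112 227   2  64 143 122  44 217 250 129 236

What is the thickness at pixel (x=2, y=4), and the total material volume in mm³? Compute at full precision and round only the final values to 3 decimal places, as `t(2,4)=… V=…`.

span = t_max - t_min = 2.45 - 0.53 = 1.920
L(2,4) = 2, L_eff = 2/255 = 0.007843
t(2,4) = 2.45 - 1.920·0.007843 = 2.435
Σt over all 5·11 pixels = 721951/8500 ≈ 84.9354118
V = pitch²·Σt = 1.16²·721951/8500 = 114.289

t(2,4)=2.435 V=114.289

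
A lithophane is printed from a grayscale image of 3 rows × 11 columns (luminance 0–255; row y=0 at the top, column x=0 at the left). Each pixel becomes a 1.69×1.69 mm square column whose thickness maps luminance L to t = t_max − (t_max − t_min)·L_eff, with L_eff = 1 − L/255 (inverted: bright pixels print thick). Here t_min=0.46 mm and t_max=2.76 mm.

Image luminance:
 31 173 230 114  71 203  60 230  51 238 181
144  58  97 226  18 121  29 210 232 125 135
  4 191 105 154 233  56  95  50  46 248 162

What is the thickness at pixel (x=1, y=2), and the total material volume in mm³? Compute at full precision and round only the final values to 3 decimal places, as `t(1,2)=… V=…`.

span = t_max - t_min = 2.76 - 0.46 = 2.300
L(1,2) = 191, L_eff = 1 - 191/255 = 0.250980 (inverted)
t(1,2) = 2.76 - 2.300·0.250980 = 2.183
Σt over all 3·11 pixels = 69046/1275 ≈ 54.1537255
V = pitch²·Σt = 1.69²·69046/1275 = 154.668

t(1,2)=2.183 V=154.668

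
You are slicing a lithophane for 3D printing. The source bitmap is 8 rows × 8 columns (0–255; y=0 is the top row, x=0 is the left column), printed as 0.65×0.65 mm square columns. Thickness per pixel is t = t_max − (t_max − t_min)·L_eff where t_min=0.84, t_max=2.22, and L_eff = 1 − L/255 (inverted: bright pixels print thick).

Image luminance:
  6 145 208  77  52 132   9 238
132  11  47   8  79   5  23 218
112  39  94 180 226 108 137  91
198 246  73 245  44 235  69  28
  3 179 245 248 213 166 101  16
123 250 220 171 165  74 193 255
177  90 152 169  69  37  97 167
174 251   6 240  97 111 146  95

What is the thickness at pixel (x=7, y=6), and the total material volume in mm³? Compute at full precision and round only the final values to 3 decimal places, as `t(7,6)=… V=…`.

t(7,6)=1.744 V=41.497

span = t_max - t_min = 2.22 - 0.84 = 1.380
L(7,6) = 167, L_eff = 1 - 167/255 = 0.345098 (inverted)
t(7,6) = 2.22 - 1.380·0.345098 = 1.744
Σt over all 8·8 pixels = 16697/170 ≈ 98.2176471
V = pitch²·Σt = 0.65²·16697/170 = 41.497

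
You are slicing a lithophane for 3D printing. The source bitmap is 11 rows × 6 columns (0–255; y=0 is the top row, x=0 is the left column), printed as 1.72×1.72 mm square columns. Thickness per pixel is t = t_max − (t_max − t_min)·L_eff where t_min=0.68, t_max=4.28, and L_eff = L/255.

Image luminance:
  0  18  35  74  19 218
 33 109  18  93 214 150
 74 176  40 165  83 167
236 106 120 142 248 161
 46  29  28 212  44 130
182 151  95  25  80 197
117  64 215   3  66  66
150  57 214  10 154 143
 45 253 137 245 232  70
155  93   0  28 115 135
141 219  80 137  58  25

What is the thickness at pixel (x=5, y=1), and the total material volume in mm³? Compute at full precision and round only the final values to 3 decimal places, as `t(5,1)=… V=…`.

span = t_max - t_min = 4.28 - 0.68 = 3.600
L(5,1) = 150, L_eff = 150/255 = 0.588235
t(5,1) = 4.28 - 3.600·0.588235 = 2.162
Σt over all 11·6 pixels = 75984/425 ≈ 178.7858824
V = pitch²·Σt = 1.72²·75984/425 = 528.920

t(5,1)=2.162 V=528.920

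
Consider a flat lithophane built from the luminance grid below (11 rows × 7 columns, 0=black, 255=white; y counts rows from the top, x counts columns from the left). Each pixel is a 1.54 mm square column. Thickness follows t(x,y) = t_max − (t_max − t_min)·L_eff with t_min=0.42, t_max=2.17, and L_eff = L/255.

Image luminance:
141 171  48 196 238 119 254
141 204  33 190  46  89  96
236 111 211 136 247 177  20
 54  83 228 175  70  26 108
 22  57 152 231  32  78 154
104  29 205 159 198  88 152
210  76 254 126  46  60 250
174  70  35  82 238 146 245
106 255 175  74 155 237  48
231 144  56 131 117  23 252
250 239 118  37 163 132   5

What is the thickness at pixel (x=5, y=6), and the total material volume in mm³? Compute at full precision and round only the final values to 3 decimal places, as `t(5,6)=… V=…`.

span = t_max - t_min = 2.17 - 0.42 = 1.750
L(5,6) = 60, L_eff = 60/255 = 0.235294
t(5,6) = 2.17 - 1.750·0.235294 = 1.758
Σt over all 11·7 pixels = 121436/1275 ≈ 95.2439216
V = pitch²·Σt = 1.54²·121436/1275 = 225.880

t(5,6)=1.758 V=225.880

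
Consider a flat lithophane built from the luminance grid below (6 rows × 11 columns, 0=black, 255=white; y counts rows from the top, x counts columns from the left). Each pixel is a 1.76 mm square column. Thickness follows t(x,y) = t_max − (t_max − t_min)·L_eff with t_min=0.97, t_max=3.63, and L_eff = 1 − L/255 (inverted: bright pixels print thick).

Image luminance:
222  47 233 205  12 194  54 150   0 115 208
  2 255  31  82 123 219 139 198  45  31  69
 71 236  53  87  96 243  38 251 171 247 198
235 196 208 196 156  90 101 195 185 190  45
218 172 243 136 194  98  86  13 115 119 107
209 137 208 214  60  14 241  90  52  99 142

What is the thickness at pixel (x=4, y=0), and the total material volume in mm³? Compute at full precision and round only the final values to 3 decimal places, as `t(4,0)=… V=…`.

span = t_max - t_min = 3.63 - 0.97 = 2.660
L(4,0) = 12, L_eff = 1 - 12/255 = 0.952941 (inverted)
t(4,0) = 3.63 - 2.660·0.952941 = 1.095
Σt over all 6·11 pixels = 1012546/6375 ≈ 158.8307451
V = pitch²·Σt = 1.76²·1012546/6375 = 491.994

t(4,0)=1.095 V=491.994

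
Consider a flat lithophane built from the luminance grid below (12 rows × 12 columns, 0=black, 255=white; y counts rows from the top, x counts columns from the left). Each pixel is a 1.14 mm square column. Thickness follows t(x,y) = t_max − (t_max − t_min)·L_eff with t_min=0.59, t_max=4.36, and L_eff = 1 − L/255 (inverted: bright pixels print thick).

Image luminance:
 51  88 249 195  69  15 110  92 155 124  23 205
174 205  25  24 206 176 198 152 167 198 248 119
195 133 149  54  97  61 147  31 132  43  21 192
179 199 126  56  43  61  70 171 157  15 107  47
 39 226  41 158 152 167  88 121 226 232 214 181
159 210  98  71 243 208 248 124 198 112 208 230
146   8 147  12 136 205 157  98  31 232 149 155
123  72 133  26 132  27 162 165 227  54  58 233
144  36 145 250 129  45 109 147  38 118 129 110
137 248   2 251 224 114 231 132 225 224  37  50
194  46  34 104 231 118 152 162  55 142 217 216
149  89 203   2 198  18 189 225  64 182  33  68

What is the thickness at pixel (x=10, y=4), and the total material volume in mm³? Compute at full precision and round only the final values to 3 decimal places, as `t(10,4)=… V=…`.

t(10,4)=3.754 V=474.744

span = t_max - t_min = 4.36 - 0.59 = 3.770
L(10,4) = 214, L_eff = 1 - 214/255 = 0.160784 (inverted)
t(10,4) = 4.36 - 3.770·0.160784 = 3.754
Σt over all 12·12 pixels = 4657577/12750 ≈ 365.3001569
V = pitch²·Σt = 1.14²·4657577/12750 = 474.744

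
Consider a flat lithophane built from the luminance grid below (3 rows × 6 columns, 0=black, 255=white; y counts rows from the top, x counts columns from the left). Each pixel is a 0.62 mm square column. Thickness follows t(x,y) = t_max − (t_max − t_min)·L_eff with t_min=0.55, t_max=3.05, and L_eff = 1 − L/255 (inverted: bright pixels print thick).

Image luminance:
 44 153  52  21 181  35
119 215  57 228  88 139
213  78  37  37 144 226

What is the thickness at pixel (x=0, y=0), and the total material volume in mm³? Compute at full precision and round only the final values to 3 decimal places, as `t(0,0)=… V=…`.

t(0,0)=0.981 V=11.595

span = t_max - t_min = 3.05 - 0.55 = 2.500
L(0,0) = 44, L_eff = 1 - 44/255 = 0.827451 (inverted)
t(0,0) = 3.05 - 2.500·0.827451 = 0.981
Σt over all 3·6 pixels = 2564/85 ≈ 30.1647059
V = pitch²·Σt = 0.62²·2564/85 = 11.595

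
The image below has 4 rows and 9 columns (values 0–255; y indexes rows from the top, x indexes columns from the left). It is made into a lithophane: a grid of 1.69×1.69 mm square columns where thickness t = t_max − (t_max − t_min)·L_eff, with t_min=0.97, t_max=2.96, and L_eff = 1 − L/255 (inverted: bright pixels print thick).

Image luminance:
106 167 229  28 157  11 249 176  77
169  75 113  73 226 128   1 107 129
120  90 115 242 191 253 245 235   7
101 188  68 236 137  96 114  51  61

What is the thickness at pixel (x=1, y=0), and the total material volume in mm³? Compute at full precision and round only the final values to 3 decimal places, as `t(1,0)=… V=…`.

span = t_max - t_min = 2.96 - 0.97 = 1.990
L(1,0) = 167, L_eff = 1 - 167/255 = 0.345098 (inverted)
t(1,0) = 2.96 - 1.990·0.345098 = 2.273
Σt over all 4·9 pixels = 1839889/25500 ≈ 72.1525098
V = pitch²·Σt = 1.69²·1839889/25500 = 206.075

t(1,0)=2.273 V=206.075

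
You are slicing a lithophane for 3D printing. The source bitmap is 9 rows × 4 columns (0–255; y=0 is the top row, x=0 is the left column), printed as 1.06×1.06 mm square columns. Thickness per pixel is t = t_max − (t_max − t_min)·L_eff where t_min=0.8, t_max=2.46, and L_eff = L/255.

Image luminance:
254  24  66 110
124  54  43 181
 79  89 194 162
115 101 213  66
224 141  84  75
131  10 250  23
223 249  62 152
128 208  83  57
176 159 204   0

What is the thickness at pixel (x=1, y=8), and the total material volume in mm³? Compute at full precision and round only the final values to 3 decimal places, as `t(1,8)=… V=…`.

span = t_max - t_min = 2.46 - 0.8 = 1.660
L(1,8) = 159, L_eff = 159/255 = 0.623529
t(1,8) = 2.46 - 1.660·0.623529 = 1.425
Σt over all 9·4 pixels = 377239/6375 ≈ 59.1747451
V = pitch²·Σt = 1.06²·377239/6375 = 66.489

t(1,8)=1.425 V=66.489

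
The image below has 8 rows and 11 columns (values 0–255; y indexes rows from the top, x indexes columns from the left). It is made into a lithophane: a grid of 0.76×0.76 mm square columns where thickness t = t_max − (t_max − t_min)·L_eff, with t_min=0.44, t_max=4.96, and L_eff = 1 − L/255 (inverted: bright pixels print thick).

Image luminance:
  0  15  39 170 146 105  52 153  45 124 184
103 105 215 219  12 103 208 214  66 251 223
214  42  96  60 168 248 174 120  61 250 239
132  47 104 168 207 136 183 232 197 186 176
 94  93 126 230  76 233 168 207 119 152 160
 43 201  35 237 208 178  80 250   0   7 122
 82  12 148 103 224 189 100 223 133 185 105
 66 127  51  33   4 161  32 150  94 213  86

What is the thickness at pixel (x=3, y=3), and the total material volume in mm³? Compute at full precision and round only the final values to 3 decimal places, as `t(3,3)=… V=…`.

span = t_max - t_min = 4.96 - 0.44 = 4.520
L(3,3) = 168, L_eff = 1 - 168/255 = 0.341176 (inverted)
t(3,3) = 4.96 - 4.520·0.341176 = 3.418
Σt over all 8·11 pixels = 1572556/6375 ≈ 246.6754510
V = pitch²·Σt = 0.76²·1572556/6375 = 142.480

t(3,3)=3.418 V=142.480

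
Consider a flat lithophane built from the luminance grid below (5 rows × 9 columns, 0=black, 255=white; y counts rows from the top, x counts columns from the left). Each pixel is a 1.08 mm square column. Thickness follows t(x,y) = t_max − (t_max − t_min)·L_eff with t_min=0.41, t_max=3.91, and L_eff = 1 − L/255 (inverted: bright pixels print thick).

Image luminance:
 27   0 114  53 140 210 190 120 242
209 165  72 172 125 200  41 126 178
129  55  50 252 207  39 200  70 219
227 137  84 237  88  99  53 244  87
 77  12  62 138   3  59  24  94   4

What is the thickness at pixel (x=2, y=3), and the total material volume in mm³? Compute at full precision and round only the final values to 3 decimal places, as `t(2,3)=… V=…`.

t(2,3)=1.563 V=106.914

span = t_max - t_min = 3.91 - 0.41 = 3.500
L(2,3) = 84, L_eff = 1 - 84/255 = 0.670588 (inverted)
t(2,3) = 3.91 - 3.500·0.670588 = 1.563
Σt over all 5·9 pixels = 6233/68 ≈ 91.6617647
V = pitch²·Σt = 1.08²·6233/68 = 106.914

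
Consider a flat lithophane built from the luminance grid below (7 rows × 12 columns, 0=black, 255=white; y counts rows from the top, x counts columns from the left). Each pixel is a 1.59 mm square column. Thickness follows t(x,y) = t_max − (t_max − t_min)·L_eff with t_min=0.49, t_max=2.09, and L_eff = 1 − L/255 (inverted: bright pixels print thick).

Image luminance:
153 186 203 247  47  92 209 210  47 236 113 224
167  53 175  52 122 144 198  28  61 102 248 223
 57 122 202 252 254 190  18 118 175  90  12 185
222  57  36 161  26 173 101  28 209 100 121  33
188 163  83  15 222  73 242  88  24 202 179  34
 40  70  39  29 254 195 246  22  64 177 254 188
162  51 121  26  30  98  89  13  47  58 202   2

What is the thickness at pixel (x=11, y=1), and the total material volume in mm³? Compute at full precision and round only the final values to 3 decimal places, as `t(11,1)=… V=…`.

span = t_max - t_min = 2.09 - 0.49 = 1.600
L(11,1) = 223, L_eff = 1 - 223/255 = 0.125490 (inverted)
t(11,1) = 2.09 - 1.600·0.125490 = 1.889
Σt over all 7·12 pixels = 1603/15 ≈ 106.8666667
V = pitch²·Σt = 1.59²·1603/15 = 270.170

t(11,1)=1.889 V=270.170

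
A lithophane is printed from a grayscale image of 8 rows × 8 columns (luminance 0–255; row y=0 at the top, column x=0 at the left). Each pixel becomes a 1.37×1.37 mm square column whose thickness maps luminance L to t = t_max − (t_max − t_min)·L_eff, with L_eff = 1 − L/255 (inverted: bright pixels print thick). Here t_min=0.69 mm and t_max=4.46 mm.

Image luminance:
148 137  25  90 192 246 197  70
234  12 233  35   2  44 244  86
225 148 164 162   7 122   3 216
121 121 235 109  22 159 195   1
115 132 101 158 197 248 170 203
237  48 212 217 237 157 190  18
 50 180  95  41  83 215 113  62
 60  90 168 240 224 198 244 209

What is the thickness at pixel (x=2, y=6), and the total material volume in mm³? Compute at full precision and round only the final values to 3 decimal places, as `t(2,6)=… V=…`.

t(2,6)=2.095 V=330.319

span = t_max - t_min = 4.46 - 0.69 = 3.770
L(2,6) = 95, L_eff = 1 - 95/255 = 0.627451 (inverted)
t(2,6) = 4.46 - 3.770·0.627451 = 2.095
Σt over all 8·8 pixels = 4487789/25500 ≈ 175.9917255
V = pitch²·Σt = 1.37²·4487789/25500 = 330.319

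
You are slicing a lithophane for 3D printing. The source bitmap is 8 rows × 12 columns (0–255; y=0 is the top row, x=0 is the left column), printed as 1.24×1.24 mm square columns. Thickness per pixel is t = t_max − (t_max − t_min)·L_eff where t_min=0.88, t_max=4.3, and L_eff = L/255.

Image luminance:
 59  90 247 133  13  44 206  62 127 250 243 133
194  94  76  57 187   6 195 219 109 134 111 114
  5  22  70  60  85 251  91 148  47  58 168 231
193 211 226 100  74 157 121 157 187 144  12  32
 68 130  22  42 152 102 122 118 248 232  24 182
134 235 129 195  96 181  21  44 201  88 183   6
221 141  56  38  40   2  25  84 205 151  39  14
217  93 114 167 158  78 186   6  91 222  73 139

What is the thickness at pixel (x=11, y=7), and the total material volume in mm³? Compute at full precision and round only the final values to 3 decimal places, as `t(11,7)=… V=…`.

span = t_max - t_min = 4.3 - 0.88 = 3.420
L(11,7) = 139, L_eff = 139/255 = 0.545098
t(11,7) = 4.3 - 3.420·0.545098 = 2.436
Σt over all 8·12 pixels = 550362/2125 ≈ 258.9938824
V = pitch²·Σt = 1.24²·550362/2125 = 398.229

t(11,7)=2.436 V=398.229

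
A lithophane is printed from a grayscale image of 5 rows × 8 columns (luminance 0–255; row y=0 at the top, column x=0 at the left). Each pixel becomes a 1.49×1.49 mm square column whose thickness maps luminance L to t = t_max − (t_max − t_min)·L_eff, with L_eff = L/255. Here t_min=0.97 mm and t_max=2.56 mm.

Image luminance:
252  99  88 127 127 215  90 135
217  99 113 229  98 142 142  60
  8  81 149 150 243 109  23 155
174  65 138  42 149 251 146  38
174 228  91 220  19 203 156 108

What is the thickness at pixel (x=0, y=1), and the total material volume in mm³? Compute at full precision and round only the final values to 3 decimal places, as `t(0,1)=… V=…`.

span = t_max - t_min = 2.56 - 0.97 = 1.590
L(0,1) = 217, L_eff = 217/255 = 0.850980
t(0,1) = 2.56 - 1.590·0.850980 = 1.207
Σt over all 5·8 pixels = 586691/8500 ≈ 69.0224706
V = pitch²·Σt = 1.49²·586691/8500 = 153.237

t(0,1)=1.207 V=153.237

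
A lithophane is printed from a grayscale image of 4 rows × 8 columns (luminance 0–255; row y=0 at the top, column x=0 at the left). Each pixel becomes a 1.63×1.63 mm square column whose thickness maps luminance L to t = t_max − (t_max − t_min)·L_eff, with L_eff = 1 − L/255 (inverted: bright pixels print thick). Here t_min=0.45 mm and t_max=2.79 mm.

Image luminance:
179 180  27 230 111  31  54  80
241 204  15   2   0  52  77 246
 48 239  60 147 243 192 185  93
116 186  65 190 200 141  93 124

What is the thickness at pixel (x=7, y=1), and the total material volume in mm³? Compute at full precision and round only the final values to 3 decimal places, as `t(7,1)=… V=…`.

t(7,1)=2.707 V=137.027

span = t_max - t_min = 2.79 - 0.45 = 2.340
L(7,1) = 246, L_eff = 1 - 246/255 = 0.035294 (inverted)
t(7,1) = 2.79 - 2.340·0.035294 = 2.707
Σt over all 4·8 pixels = 219189/4250 ≈ 51.5738824
V = pitch²·Σt = 1.63²·219189/4250 = 137.027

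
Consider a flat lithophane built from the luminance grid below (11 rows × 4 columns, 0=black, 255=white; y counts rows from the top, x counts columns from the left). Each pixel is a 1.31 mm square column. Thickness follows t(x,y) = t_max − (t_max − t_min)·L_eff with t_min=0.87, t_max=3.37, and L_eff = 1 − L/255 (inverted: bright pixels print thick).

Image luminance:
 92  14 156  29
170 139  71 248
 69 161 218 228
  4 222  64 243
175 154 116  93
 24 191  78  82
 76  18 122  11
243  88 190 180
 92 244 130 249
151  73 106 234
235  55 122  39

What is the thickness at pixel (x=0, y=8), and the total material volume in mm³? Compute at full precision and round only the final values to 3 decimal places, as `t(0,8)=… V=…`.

span = t_max - t_min = 3.37 - 0.87 = 2.500
L(0,8) = 92, L_eff = 1 - 92/255 = 0.639216 (inverted)
t(0,8) = 3.37 - 2.500·0.639216 = 1.772
Σt over all 11·4 pixels = 240089/2550 ≈ 94.1525490
V = pitch²·Σt = 1.31²·240089/2550 = 161.575

t(0,8)=1.772 V=161.575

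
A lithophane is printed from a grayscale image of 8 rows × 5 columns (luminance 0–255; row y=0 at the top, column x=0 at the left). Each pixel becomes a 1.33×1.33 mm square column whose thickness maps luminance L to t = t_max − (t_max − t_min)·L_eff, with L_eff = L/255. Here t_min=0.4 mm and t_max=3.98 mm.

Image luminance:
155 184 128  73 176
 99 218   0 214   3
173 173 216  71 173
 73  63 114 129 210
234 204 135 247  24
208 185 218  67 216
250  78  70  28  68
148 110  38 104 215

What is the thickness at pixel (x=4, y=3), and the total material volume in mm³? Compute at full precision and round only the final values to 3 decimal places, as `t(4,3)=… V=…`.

span = t_max - t_min = 3.98 - 0.4 = 3.580
L(4,3) = 210, L_eff = 210/255 = 0.823529
t(4,3) = 3.98 - 3.580·0.823529 = 1.032
Σt over all 8·5 pixels = 523366/6375 ≈ 82.0966275
V = pitch²·Σt = 1.33²·523366/6375 = 145.221

t(4,3)=1.032 V=145.221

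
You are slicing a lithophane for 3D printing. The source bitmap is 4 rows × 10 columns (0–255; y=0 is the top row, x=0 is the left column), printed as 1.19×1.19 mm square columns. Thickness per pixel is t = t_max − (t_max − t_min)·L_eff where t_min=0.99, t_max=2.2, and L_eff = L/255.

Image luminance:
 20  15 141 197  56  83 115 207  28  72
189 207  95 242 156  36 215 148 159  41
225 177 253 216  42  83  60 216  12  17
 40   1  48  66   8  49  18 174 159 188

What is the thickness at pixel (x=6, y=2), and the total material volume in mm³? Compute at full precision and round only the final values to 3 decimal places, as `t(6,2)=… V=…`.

t(6,2)=1.915 V=94.554

span = t_max - t_min = 2.2 - 0.99 = 1.210
L(6,2) = 60, L_eff = 60/255 = 0.235294
t(6,2) = 2.2 - 1.210·0.235294 = 1.915
Σt over all 4·10 pixels = 851323/12750 ≈ 66.7704314
V = pitch²·Σt = 1.19²·851323/12750 = 94.554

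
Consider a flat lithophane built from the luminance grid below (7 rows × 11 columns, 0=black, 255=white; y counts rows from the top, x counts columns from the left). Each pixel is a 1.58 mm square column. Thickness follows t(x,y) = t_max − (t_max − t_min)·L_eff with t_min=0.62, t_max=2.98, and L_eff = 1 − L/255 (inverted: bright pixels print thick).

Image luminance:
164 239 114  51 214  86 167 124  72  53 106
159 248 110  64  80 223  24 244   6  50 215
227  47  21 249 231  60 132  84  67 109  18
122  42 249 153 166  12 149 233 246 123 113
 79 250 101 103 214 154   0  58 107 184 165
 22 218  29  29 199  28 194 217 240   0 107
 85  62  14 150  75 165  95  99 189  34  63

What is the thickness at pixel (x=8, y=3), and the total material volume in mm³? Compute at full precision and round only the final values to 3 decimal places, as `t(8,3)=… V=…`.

t(8,3)=2.897 V=336.240

span = t_max - t_min = 2.98 - 0.62 = 2.360
L(8,3) = 246, L_eff = 1 - 246/255 = 0.035294 (inverted)
t(8,3) = 2.98 - 2.360·0.035294 = 2.897
Σt over all 7·11 pixels = 343459/2550 ≈ 134.6898039
V = pitch²·Σt = 1.58²·343459/2550 = 336.240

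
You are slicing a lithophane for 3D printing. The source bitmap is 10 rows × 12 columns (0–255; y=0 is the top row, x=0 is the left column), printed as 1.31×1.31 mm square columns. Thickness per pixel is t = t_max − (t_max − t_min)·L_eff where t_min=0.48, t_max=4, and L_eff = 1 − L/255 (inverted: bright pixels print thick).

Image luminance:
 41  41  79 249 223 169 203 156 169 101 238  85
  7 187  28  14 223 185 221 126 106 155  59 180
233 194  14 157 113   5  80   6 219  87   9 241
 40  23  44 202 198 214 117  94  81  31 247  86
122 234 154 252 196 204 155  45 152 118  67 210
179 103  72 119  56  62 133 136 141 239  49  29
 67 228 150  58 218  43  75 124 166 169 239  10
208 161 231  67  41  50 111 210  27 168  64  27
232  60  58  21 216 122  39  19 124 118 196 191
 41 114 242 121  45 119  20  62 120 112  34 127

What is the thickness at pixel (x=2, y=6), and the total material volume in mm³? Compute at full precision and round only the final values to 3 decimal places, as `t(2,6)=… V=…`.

span = t_max - t_min = 4 - 0.48 = 3.520
L(2,6) = 150, L_eff = 1 - 150/255 = 0.411765 (inverted)
t(2,6) = 4 - 3.520·0.411765 = 2.551
Σt over all 10·12 pixels = 1658336/6375 ≈ 260.1311373
V = pitch²·Σt = 1.31²·1658336/6375 = 446.411

t(2,6)=2.551 V=446.411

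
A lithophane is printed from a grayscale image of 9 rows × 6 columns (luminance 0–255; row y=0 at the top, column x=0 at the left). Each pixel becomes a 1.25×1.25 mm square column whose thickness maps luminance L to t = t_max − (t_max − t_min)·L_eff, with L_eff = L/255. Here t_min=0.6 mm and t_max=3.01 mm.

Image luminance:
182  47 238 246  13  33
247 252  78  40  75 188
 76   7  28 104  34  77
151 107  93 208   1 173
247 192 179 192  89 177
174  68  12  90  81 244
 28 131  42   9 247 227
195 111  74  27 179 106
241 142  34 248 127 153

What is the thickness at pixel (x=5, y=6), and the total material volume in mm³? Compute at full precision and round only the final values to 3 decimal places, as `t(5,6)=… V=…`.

t(5,6)=0.865 V=154.084

span = t_max - t_min = 3.01 - 0.6 = 2.410
L(5,6) = 227, L_eff = 227/255 = 0.890196
t(5,6) = 3.01 - 2.410·0.890196 = 0.865
Σt over all 9·6 pixels = 1257323/12750 ≈ 98.6135686
V = pitch²·Σt = 1.25²·1257323/12750 = 154.084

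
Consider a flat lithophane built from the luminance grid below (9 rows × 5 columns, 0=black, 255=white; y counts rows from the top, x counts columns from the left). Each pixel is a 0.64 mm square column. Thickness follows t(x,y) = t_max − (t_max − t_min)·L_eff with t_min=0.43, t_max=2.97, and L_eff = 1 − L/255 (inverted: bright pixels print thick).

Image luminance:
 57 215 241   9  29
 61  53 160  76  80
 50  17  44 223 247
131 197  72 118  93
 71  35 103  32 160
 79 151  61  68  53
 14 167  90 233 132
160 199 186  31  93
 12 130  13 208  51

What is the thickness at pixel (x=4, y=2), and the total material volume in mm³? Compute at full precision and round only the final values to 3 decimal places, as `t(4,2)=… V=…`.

t(4,2)=2.890 V=27.122

span = t_max - t_min = 2.97 - 0.43 = 2.540
L(4,2) = 247, L_eff = 1 - 247/255 = 0.031373 (inverted)
t(4,2) = 2.97 - 2.540·0.031373 = 2.890
Σt over all 9·5 pixels = 337699/5100 ≈ 66.2154902
V = pitch²·Σt = 0.64²·337699/5100 = 27.122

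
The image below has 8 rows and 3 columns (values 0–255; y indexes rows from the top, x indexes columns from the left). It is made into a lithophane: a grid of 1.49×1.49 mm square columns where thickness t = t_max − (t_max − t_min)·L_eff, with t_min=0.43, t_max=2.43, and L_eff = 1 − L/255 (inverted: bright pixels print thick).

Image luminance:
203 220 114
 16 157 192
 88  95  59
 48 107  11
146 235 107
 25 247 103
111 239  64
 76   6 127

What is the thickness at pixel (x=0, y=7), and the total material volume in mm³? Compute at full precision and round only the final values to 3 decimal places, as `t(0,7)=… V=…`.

span = t_max - t_min = 2.43 - 0.43 = 2.000
L(0,7) = 76, L_eff = 1 - 76/255 = 0.701961 (inverted)
t(0,7) = 2.43 - 2.000·0.701961 = 1.026
Σt over all 8·3 pixels = 13706/425 ≈ 32.2494118
V = pitch²·Σt = 1.49²·13706/425 = 71.597

t(0,7)=1.026 V=71.597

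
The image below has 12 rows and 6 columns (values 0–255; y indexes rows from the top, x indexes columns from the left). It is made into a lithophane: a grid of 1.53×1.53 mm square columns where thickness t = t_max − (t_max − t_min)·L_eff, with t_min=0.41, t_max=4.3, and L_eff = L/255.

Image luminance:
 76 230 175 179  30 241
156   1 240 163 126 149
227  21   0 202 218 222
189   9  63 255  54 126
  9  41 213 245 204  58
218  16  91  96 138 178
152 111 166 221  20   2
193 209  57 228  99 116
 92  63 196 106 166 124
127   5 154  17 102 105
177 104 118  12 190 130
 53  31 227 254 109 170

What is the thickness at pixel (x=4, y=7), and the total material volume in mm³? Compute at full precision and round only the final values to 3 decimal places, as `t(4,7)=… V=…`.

t(4,7)=2.790 V=393.888

span = t_max - t_min = 4.3 - 0.41 = 3.890
L(4,7) = 99, L_eff = 99/255 = 0.388235
t(4,7) = 4.3 - 3.890·0.388235 = 2.790
Σt over all 12·6 pixels = 50479/300 ≈ 168.2633333
V = pitch²·Σt = 1.53²·50479/300 = 393.888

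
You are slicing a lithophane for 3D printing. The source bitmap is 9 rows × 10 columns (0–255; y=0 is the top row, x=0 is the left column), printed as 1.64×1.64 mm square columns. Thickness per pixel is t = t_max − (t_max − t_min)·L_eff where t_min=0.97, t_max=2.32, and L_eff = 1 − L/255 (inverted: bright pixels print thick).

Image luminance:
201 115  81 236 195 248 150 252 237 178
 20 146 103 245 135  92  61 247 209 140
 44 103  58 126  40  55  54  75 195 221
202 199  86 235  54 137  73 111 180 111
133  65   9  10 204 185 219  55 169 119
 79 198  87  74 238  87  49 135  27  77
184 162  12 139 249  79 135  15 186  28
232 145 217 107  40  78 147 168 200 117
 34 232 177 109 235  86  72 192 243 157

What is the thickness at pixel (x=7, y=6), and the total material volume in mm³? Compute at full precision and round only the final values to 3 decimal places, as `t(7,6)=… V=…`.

span = t_max - t_min = 2.32 - 0.97 = 1.350
L(7,6) = 15, L_eff = 1 - 15/255 = 0.941176 (inverted)
t(7,6) = 2.32 - 1.350·0.941176 = 1.049
Σt over all 9·10 pixels = 64206/425 ≈ 151.0729412
V = pitch²·Σt = 1.64²·64206/425 = 406.326

t(7,6)=1.049 V=406.326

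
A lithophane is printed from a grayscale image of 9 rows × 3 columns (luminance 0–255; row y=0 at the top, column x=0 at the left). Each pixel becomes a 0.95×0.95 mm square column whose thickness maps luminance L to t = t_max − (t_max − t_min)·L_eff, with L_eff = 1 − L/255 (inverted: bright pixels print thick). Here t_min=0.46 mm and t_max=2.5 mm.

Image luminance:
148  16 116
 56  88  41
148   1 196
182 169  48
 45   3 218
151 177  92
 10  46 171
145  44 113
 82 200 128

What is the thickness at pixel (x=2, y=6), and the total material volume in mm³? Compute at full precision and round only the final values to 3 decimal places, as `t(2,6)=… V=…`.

t(2,6)=1.828 V=31.671

span = t_max - t_min = 2.5 - 0.46 = 2.040
L(2,6) = 171, L_eff = 1 - 171/255 = 0.329412 (inverted)
t(2,6) = 2.5 - 2.040·0.329412 = 1.828
Σt over all 9·3 pixels = 35.092
V = pitch²·Σt = 0.95²·35.092 = 31.671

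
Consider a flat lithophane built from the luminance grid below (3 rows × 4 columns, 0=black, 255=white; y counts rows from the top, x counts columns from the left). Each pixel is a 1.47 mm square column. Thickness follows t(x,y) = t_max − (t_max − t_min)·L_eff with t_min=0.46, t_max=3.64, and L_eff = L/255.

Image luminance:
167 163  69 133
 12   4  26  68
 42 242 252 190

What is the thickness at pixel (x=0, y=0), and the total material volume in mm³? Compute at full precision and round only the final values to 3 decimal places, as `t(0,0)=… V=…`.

t(0,0)=1.557 V=57.524

span = t_max - t_min = 3.64 - 0.46 = 3.180
L(0,0) = 167, L_eff = 167/255 = 0.654902
t(0,0) = 3.64 - 3.180·0.654902 = 1.557
Σt over all 3·4 pixels = 56568/2125 ≈ 26.6202353
V = pitch²·Σt = 1.47²·56568/2125 = 57.524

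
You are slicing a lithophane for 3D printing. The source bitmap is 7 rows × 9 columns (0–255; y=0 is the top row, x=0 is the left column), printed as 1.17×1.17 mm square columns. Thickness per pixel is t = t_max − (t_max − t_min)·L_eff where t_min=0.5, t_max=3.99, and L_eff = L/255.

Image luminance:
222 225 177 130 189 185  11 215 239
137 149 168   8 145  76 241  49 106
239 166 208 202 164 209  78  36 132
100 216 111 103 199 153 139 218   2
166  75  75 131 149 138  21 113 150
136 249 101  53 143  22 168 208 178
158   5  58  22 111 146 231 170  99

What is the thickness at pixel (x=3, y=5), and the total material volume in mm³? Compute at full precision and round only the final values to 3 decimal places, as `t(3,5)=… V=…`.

t(3,5)=3.265 V=182.547

span = t_max - t_min = 3.99 - 0.5 = 3.490
L(3,5) = 53, L_eff = 53/255 = 0.207843
t(3,5) = 3.99 - 3.490·0.207843 = 3.265
Σt over all 7·9 pixels = 850127/6375 ≈ 133.3532549
V = pitch²·Σt = 1.17²·850127/6375 = 182.547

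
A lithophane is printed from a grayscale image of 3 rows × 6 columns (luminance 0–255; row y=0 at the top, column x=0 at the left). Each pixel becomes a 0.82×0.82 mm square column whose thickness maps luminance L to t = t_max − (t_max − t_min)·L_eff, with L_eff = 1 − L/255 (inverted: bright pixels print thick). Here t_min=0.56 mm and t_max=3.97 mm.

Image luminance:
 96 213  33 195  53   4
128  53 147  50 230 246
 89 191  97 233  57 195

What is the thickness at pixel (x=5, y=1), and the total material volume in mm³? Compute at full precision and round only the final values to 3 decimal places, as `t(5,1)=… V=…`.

t(5,1)=3.850 V=27.549

span = t_max - t_min = 3.97 - 0.56 = 3.410
L(5,1) = 246, L_eff = 1 - 246/255 = 0.035294 (inverted)
t(5,1) = 3.97 - 3.410·0.035294 = 3.850
Σt over all 3·6 pixels = 1393/34 ≈ 40.9705882
V = pitch²·Σt = 0.82²·1393/34 = 27.549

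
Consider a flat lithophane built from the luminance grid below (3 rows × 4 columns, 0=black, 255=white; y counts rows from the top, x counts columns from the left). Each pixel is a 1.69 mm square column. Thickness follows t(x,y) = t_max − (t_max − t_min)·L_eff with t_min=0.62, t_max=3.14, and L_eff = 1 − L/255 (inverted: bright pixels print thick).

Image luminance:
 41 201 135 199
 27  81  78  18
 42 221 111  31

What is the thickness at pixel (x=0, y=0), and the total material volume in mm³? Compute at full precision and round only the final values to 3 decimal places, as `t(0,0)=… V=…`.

t(0,0)=1.025 V=54.696

span = t_max - t_min = 3.14 - 0.62 = 2.520
L(0,0) = 41, L_eff = 1 - 41/255 = 0.839216 (inverted)
t(0,0) = 3.14 - 2.520·0.839216 = 1.025
Σt over all 3·4 pixels = 8139/425 ≈ 19.1505882
V = pitch²·Σt = 1.69²·8139/425 = 54.696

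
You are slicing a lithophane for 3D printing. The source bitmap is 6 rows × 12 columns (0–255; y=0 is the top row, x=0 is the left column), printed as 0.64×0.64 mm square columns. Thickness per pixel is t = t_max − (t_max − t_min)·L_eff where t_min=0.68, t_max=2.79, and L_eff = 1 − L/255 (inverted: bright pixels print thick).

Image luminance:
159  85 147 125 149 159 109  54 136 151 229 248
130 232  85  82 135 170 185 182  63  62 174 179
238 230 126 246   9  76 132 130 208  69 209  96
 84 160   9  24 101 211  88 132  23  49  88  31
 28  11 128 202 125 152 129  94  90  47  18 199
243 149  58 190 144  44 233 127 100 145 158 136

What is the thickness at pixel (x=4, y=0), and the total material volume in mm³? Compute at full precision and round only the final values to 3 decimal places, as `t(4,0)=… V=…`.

t(4,0)=1.913 V=51.062

span = t_max - t_min = 2.79 - 0.68 = 2.110
L(4,0) = 149, L_eff = 1 - 149/255 = 0.415686 (inverted)
t(4,0) = 2.79 - 2.110·0.415686 = 1.913
Σt over all 6·12 pixels = 3178919/25500 ≈ 124.6634902
V = pitch²·Σt = 0.64²·3178919/25500 = 51.062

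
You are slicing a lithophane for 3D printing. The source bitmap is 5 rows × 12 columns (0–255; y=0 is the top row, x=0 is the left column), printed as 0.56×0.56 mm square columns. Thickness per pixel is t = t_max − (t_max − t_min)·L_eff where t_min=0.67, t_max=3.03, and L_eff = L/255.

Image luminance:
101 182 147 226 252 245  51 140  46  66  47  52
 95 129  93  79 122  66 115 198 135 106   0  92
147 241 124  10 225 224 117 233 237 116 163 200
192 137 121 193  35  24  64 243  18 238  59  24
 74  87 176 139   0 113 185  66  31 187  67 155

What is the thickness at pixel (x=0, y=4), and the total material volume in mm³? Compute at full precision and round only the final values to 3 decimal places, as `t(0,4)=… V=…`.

t(0,4)=2.345 V=35.390

span = t_max - t_min = 3.03 - 0.67 = 2.360
L(0,4) = 74, L_eff = 74/255 = 0.290196
t(0,4) = 3.03 - 2.360·0.290196 = 2.345
Σt over all 5·12 pixels = 28777/255 ≈ 112.8509804
V = pitch²·Σt = 0.56²·28777/255 = 35.390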